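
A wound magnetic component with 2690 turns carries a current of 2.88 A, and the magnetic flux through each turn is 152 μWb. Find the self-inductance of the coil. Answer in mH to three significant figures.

L ≈ 142 mH

Self-inductance is defined by L = NΦ_B/I (flux linkage over current).
L = (2690)(1.520×10^-4 Wb)/(2.88 A) = 0.142 H.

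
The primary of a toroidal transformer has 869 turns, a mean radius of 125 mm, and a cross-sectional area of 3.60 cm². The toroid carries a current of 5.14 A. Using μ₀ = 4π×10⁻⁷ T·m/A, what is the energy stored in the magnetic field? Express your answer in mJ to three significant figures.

U ≈ 5.75 mJ

L = μ₀N²A/(2πR) = (4π×10⁻⁷)(869)²(3.600×10^-4)/(2π×0.125) = 4.350×10^-4 H.
U = ½LI² = ½(4.350×10^-4)(5.14)² = 5.746×10^-3 J.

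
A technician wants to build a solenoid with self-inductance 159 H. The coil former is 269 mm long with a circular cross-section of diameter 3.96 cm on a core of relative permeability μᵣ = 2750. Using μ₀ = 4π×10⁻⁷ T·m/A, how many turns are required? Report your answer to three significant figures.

A = π(d/2)² = π(1.980×10^-2 m)² = 1.232×10^-3 m².
From L = μ₀μᵣN²A/ℓ, N = √(Lℓ / (μ₀μᵣA)).
N = √[(159)(0.269) / ((4π×10⁻⁷)(2750)×1.232×10^-3)] = √(1.0049×10^7) ≈ 3170.0.

N ≈ 3170 turns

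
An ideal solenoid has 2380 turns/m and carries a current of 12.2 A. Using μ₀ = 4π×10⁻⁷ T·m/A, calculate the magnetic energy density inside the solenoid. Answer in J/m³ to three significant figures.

u ≈ 530 J/m³

B = μ₀nI = (4π×10⁻⁷)(2.380×10^3)(12.2) = 3.649×10^-2 T.
u = B²/(2μ₀) = (3.649×10^-2)²/(2×4π×10⁻⁷) = 529.7 J/m³.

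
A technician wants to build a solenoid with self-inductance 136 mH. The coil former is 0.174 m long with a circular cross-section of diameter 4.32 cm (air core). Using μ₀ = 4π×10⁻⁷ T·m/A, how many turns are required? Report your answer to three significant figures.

N ≈ 3580 turns

A = π(d/2)² = π(2.160×10^-2 m)² = 1.466×10^-3 m².
From L = μ₀N²A/ℓ, N = √(Lℓ / (μ₀A)).
N = √[(0.136)(0.174) / ((4π×10⁻⁷)×1.466×10^-3)] = √(1.2848×10^7) ≈ 3584.4.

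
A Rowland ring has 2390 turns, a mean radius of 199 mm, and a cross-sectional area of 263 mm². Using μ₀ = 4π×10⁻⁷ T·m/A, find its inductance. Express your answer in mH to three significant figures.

For a thin toroid, L = μ₀N²A/(2πR).
L = (4π×10⁻⁷)(2390)²(2.630×10^-4) / (2π×0.199 m) = 1.510×10^-3 H.

L ≈ 1.51 mH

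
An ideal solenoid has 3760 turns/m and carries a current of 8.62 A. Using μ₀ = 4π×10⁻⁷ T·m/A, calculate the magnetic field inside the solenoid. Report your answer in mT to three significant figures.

Inside a long solenoid, B = μ₀nI.
B = (4π×10⁻⁷)(3.760×10^3 m⁻¹)(8.62 A) = 4.073×10^-2 T.

B ≈ 40.7 mT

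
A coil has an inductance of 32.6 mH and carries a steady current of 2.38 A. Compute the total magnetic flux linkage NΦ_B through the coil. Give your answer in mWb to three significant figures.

From L = NΦ_B/I, the flux linkage is NΦ_B = LI.
NΦ_B = (3.260×10^-2 H)(2.38 A) = 7.759×10^-2 Wb.

NΦ_B ≈ 77.6 mWb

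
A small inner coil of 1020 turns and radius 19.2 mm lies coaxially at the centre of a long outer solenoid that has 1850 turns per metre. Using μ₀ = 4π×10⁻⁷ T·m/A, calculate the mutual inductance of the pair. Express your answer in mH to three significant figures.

M ≈ 2.75 mH

The outer solenoid produces a uniform field B₁ = μ₀n₁I₁ across the inner coil,
so the flux linkage is N₂Φ = N₂B₁A₂ = μ₀n₁N₂A₂·I₁, giving M = μ₀n₁N₂A₂.
A₂ = πr² = π(1.920×10^-2 m)² = 1.158×10^-3 m².
M = (4π×10⁻⁷)(1850)(1020)(1.158×10^-3) = 2.746×10^-3 H.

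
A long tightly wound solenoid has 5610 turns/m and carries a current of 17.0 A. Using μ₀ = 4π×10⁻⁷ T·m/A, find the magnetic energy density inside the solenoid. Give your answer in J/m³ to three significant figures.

B = μ₀nI = (4π×10⁻⁷)(5.610×10^3)(17.0) = 0.1198 T.
u = B²/(2μ₀) = (0.1198)²/(2×4π×10⁻⁷) = 5.7148×10^3 J/m³.

u ≈ 5710 J/m³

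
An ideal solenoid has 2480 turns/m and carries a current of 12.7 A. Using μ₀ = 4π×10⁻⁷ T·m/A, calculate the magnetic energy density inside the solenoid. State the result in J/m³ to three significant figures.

B = μ₀nI = (4π×10⁻⁷)(2.480×10^3)(12.7) = 3.958×10^-2 T.
u = B²/(2μ₀) = (3.958×10^-2)²/(2×4π×10⁻⁷) = 623.3 J/m³.

u ≈ 623 J/m³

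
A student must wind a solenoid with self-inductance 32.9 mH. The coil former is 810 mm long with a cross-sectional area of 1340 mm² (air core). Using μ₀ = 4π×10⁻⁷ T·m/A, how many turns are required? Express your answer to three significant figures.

N ≈ 3980 turns

A = 1340 mm² = 1.340×10^-3 m².
From L = μ₀N²A/ℓ, N = √(Lℓ / (μ₀A)).
N = √[(3.290×10^-2)(0.81) / ((4π×10⁻⁷)×1.340×10^-3)] = √(1.583×10^7) ≈ 3978.2.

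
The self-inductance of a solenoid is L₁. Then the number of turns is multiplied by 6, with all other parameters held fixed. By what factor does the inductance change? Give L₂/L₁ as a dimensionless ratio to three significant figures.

L₂/L₁ = 36.0

For a solenoid, L ∝ μᵣN²A/ℓ.
L₂/L₁ = (6)^2 = 36.0.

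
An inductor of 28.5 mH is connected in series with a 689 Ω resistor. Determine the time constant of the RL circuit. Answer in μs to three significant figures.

τ = L/R = (2.850×10^-2 H)/(689 Ω) = 4.136×10^-5 s.

τ ≈ 41.4 μs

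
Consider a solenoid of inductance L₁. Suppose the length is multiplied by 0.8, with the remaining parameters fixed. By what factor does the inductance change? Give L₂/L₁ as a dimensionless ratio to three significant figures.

L₂/L₁ = 1.25

For a solenoid, L ∝ μᵣN²A/ℓ.
L₂/L₁ = (0.8)^-1 = 1.25.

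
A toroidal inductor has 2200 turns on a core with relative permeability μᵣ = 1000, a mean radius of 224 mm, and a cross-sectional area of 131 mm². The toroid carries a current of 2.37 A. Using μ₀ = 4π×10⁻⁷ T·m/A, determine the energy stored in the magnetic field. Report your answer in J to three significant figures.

U ≈ 1.59 J

L = μ₀μᵣN²A/(2πR) = (4π×10⁻⁷)(1000)(2200)²(1.310×10^-4)/(2π×0.224) = 0.5661 H.
U = ½LI² = ½(0.5661)(2.37)² = 1.59 J.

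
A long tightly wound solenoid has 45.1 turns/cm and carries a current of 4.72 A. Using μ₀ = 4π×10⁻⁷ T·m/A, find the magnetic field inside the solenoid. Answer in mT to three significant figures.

Inside a long solenoid, B = μ₀nI.
B = (4π×10⁻⁷)(4.510×10^3 m⁻¹)(4.72 A) = 2.675×10^-2 T.

B ≈ 26.8 mT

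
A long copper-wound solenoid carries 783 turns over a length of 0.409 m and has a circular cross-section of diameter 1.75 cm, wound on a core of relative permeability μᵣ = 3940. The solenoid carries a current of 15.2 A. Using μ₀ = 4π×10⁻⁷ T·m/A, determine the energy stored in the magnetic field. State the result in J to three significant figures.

A = π(d/2)² = π(8.750×10^-3 m)² = 2.405×10^-4 m².
L = μ₀μᵣN²A/ℓ = (4π×10⁻⁷)(3940)(783)²(2.405×10^-4)/(0.409) = 1.785 H.
U = ½LI² = ½(1.785)(15.2)² = 206.2 J.

U ≈ 206 J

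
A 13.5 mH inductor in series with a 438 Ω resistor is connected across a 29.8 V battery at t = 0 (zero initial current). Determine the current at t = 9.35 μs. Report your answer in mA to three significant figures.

τ = L/R = 1.350×10^-2/438 = 3.082×10^-5 s; final current I_∞ = ε/R = 29.8/438 = 6.804×10^-2 A.
I(t) = I_∞(1 − e^(−t/τ)) with t/τ = 0.303.
I = (6.804×10^-2)(1 − e^(−0.303)) = 1.780×10^-2 A.

I ≈ 17.8 mA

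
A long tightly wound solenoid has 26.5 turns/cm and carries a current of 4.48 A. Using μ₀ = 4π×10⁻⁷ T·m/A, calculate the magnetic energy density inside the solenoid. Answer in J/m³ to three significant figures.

u ≈ 88.6 J/m³

B = μ₀nI = (4π×10⁻⁷)(2.650×10^3)(4.48) = 1.492×10^-2 T.
u = B²/(2μ₀) = (1.492×10^-2)²/(2×4π×10⁻⁷) = 88.56 J/m³.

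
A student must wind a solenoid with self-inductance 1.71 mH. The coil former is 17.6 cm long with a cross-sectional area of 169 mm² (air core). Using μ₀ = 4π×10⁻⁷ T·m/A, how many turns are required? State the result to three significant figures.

N ≈ 1190 turns

A = 169 mm² = 1.690×10^-4 m².
From L = μ₀N²A/ℓ, N = √(Lℓ / (μ₀A)).
N = √[(1.710×10^-3)(0.176) / ((4π×10⁻⁷)×1.690×10^-4)] = √(1.417×10^6) ≈ 1190.4.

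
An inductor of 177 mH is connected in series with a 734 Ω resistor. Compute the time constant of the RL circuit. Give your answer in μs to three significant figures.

τ = L/R = (0.177 H)/(734 Ω) = 2.411×10^-4 s.

τ ≈ 241 μs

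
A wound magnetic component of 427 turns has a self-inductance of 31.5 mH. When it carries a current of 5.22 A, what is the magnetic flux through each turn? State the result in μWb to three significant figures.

Φ_B ≈ 385 μWb

From L = NΦ_B/I, the flux per turn is Φ_B = LI/N.
Φ_B = (3.150×10^-2 H)(5.22 A)/427 = 3.851×10^-4 Wb.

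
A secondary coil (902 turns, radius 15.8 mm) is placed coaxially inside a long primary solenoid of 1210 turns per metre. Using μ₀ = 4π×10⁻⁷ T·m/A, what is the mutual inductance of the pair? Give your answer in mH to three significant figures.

M ≈ 1.08 mH

The outer solenoid produces a uniform field B₁ = μ₀n₁I₁ across the inner coil,
so the flux linkage is N₂Φ = N₂B₁A₂ = μ₀n₁N₂A₂·I₁, giving M = μ₀n₁N₂A₂.
A₂ = πr² = π(1.580×10^-2 m)² = 7.843×10^-4 m².
M = (4π×10⁻⁷)(1210)(902)(7.843×10^-4) = 1.076×10^-3 H.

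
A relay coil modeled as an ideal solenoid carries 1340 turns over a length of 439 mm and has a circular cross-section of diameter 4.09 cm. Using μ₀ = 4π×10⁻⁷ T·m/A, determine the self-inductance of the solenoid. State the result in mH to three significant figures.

L ≈ 6.75 mH

A = π(d/2)² = π(2.045×10^-2 m)² = 1.314×10^-3 m².
For a long solenoid, L = μ₀N²A/ℓ.
L = (4π×10⁻⁷)(1340)²(1.314×10^-3)/(0.439 m) = 6.753×10^-3 H.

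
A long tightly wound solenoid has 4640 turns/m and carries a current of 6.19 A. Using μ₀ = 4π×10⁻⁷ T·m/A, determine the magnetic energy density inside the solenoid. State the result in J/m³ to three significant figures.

u ≈ 518 J/m³

B = μ₀nI = (4π×10⁻⁷)(4.640×10^3)(6.19) = 3.609×10^-2 T.
u = B²/(2μ₀) = (3.609×10^-2)²/(2×4π×10⁻⁷) = 518.3 J/m³.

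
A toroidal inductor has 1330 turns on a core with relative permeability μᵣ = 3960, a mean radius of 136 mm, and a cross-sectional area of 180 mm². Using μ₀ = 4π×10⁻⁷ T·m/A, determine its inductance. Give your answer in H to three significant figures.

For a thin toroid, L = μ₀μᵣN²A/(2πR).
L = (4π×10⁻⁷)(3960)(1330)²(1.800×10^-4) / (2π×0.136 m) = 1.854 H.

L ≈ 1.85 H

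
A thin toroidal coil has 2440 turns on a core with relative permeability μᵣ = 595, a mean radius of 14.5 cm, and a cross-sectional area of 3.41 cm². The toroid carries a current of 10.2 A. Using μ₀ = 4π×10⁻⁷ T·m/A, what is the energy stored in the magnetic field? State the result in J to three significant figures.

L = μ₀μᵣN²A/(2πR) = (4π×10⁻⁷)(595)(2440)²(3.410×10^-4)/(2π×0.145) = 1.666 H.
U = ½LI² = ½(1.666)(10.2)² = 86.67 J.

U ≈ 86.7 J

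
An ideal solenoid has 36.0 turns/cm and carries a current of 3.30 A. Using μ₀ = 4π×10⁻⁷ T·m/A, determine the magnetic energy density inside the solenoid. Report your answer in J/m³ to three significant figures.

u ≈ 88.7 J/m³

B = μ₀nI = (4π×10⁻⁷)(3.600×10^3)(3.30) = 1.493×10^-2 T.
u = B²/(2μ₀) = (1.493×10^-2)²/(2×4π×10⁻⁷) = 88.68 J/m³.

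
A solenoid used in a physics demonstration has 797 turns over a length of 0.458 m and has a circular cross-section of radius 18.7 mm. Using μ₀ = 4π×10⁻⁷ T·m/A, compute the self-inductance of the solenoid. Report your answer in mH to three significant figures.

L ≈ 1.91 mH

A = πr² = π(1.870×10^-2 m)² = 1.099×10^-3 m².
For a long solenoid, L = μ₀N²A/ℓ.
L = (4π×10⁻⁷)(797)²(1.099×10^-3)/(0.458 m) = 1.9147×10^-3 H.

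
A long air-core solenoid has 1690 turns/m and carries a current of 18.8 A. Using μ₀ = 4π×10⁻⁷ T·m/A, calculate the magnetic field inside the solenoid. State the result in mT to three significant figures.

Inside a long solenoid, B = μ₀nI.
B = (4π×10⁻⁷)(1.690×10^3 m⁻¹)(18.8 A) = 3.993×10^-2 T.

B ≈ 39.9 mT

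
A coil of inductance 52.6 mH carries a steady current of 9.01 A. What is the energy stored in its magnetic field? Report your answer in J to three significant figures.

Stored magnetic energy: U = ½LI².
U = ½(5.260×10^-2 H)(9.01 A)² = 2.135 J.

U ≈ 2.14 J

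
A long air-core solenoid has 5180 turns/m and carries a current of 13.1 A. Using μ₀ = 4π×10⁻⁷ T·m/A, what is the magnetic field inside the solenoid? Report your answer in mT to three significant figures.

Inside a long solenoid, B = μ₀nI.
B = (4π×10⁻⁷)(5.180×10^3 m⁻¹)(13.1 A) = 8.527×10^-2 T.

B ≈ 85.3 mT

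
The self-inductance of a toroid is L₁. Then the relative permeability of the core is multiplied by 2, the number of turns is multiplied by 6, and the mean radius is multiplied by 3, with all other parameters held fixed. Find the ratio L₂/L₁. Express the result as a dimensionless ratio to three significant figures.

For a toroid, L ∝ μᵣN²A/R.
L₂/L₁ = (2) × (6)^2 × (3)^-1 = 24.0.

L₂/L₁ = 24.0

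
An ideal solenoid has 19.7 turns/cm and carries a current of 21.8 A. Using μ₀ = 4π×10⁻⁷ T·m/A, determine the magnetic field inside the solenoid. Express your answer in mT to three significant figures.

Inside a long solenoid, B = μ₀nI.
B = (4π×10⁻⁷)(1.970×10^3 m⁻¹)(21.8 A) = 5.397×10^-2 T.

B ≈ 54.0 mT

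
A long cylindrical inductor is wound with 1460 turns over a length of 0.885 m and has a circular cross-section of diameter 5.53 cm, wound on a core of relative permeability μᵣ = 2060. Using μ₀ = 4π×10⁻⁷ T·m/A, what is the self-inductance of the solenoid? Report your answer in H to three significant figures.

L ≈ 15.0 H

A = π(d/2)² = π(2.765×10^-2 m)² = 2.402×10^-3 m².
For a long solenoid, L = μ₀μᵣN²A/ℓ.
L = (4π×10⁻⁷)(2060)(1460)²(2.402×10^-3)/(0.885 m) = 14.98 H.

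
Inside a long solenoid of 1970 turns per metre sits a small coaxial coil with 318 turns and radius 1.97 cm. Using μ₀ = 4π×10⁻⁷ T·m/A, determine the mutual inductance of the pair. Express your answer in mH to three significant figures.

The outer solenoid produces a uniform field B₁ = μ₀n₁I₁ across the inner coil,
so the flux linkage is N₂Φ = N₂B₁A₂ = μ₀n₁N₂A₂·I₁, giving M = μ₀n₁N₂A₂.
A₂ = πr² = π(1.970×10^-2 m)² = 1.219×10^-3 m².
M = (4π×10⁻⁷)(1970)(318)(1.219×10^-3) = 9.598×10^-4 H.

M ≈ 0.960 mH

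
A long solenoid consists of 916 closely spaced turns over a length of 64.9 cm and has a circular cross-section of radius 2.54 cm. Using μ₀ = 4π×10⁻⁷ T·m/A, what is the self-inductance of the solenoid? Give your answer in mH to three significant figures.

L ≈ 3.29 mH

A = πr² = π(2.540×10^-2 m)² = 2.027×10^-3 m².
For a long solenoid, L = μ₀N²A/ℓ.
L = (4π×10⁻⁷)(916)²(2.027×10^-3)/(0.649 m) = 3.293×10^-3 H.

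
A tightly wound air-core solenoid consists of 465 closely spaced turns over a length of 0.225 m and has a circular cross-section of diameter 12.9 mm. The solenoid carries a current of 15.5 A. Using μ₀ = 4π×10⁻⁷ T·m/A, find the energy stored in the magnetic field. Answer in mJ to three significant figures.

A = π(d/2)² = π(6.450×10^-3 m)² = 1.307×10^-4 m².
L = μ₀N²A/ℓ = (4π×10⁻⁷)(465)²(1.307×10^-4)/(0.225) = 1.578×10^-4 H.
U = ½LI² = ½(1.578×10^-4)(15.5)² = 1.896×10^-2 J.

U ≈ 19.0 mJ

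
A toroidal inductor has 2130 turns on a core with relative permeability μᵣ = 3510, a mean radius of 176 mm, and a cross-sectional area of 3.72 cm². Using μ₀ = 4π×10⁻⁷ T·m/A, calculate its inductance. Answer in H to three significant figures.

L ≈ 6.73 H

For a thin toroid, L = μ₀μᵣN²A/(2πR).
L = (4π×10⁻⁷)(3510)(2130)²(3.720×10^-4) / (2π×0.176 m) = 6.732 H.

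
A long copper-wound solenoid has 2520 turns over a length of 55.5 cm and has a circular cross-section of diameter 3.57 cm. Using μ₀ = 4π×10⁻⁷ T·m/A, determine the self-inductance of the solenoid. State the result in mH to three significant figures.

L ≈ 14.4 mH

A = π(d/2)² = π(1.785×10^-2 m)² = 1.001×10^-3 m².
For a long solenoid, L = μ₀N²A/ℓ.
L = (4π×10⁻⁷)(2520)²(1.001×10^-3)/(0.555 m) = 1.439×10^-2 H.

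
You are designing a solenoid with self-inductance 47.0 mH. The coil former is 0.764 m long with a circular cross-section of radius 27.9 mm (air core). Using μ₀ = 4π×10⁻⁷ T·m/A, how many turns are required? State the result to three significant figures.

N ≈ 3420 turns

A = πr² = π(2.790×10^-2 m)² = 2.445×10^-3 m².
From L = μ₀N²A/ℓ, N = √(Lℓ / (μ₀A)).
N = √[(4.700×10^-2)(0.764) / ((4π×10⁻⁷)×2.445×10^-3)] = √(1.168×10^7) ≈ 3418.3.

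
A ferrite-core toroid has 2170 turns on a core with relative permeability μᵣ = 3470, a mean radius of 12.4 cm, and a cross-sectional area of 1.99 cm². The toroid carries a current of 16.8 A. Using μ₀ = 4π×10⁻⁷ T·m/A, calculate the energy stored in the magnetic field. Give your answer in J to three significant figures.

U ≈ 740 J

L = μ₀μᵣN²A/(2πR) = (4π×10⁻⁷)(3470)(2170)²(1.990×10^-4)/(2π×0.124) = 5.2446 H.
U = ½LI² = ½(5.2446)(16.8)² = 740.1 J.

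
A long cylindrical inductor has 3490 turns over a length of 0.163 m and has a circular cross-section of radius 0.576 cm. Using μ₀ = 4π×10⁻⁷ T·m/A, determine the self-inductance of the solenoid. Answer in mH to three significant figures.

A = πr² = π(5.760×10^-3 m)² = 1.042×10^-4 m².
For a long solenoid, L = μ₀N²A/ℓ.
L = (4π×10⁻⁷)(3490)²(1.042×10^-4)/(0.163 m) = 9.787×10^-3 H.

L ≈ 9.79 mH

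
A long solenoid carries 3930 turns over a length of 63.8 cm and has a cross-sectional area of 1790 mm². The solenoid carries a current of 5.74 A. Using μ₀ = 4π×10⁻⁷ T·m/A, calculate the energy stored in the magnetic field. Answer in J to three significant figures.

U ≈ 0.897 J

A = 1790 mm² = 1.790×10^-3 m².
L = μ₀N²A/ℓ = (4π×10⁻⁷)(3930)²(1.790×10^-3)/(0.638) = 5.445×10^-2 H.
U = ½LI² = ½(5.445×10^-2)(5.74)² = 0.8971 J.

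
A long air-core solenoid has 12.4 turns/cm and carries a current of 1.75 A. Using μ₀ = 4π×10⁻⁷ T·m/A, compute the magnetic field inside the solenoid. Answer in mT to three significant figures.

Inside a long solenoid, B = μ₀nI.
B = (4π×10⁻⁷)(1.240×10^3 m⁻¹)(1.75 A) = 2.727×10^-3 T.

B ≈ 2.73 mT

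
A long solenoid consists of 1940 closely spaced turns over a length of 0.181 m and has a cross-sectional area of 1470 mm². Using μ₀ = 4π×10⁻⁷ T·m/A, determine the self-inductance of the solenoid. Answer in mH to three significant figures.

L ≈ 38.4 mH

A = 1470 mm² = 1.470×10^-3 m².
For a long solenoid, L = μ₀N²A/ℓ.
L = (4π×10⁻⁷)(1940)²(1.470×10^-3)/(0.181 m) = 3.841×10^-2 H.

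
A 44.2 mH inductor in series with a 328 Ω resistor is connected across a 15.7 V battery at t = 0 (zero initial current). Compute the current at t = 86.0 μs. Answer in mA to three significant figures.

τ = L/R = 4.420×10^-2/328 = 1.348×10^-4 s; final current I_∞ = ε/R = 15.7/328 = 4.787×10^-2 A.
I(t) = I_∞(1 − e^(−t/τ)) with t/τ = 0.638.
I = (4.787×10^-2)(1 − e^(−0.638)) = 2.258×10^-2 A.

I ≈ 22.6 mA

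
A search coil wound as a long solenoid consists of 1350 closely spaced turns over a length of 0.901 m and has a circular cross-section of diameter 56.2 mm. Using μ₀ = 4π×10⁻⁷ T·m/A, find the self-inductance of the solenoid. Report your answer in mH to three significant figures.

A = π(d/2)² = π(2.810×10^-2 m)² = 2.481×10^-3 m².
For a long solenoid, L = μ₀N²A/ℓ.
L = (4π×10⁻⁷)(1350)²(2.481×10^-3)/(0.901 m) = 6.305×10^-3 H.

L ≈ 6.31 mH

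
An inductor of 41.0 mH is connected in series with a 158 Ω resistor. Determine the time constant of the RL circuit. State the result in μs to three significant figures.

τ ≈ 259 μs

τ = L/R = (4.100×10^-2 H)/(158 Ω) = 2.5949×10^-4 s.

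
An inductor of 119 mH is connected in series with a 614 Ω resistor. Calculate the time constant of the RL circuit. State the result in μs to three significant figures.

τ = L/R = (0.119 H)/(614 Ω) = 1.938×10^-4 s.

τ ≈ 194 μs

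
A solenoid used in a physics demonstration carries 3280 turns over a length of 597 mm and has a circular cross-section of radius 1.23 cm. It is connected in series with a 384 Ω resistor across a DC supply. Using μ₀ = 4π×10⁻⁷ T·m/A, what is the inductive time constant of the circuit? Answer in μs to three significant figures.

τ ≈ 28.0 μs

A = πr² = π(1.230×10^-2 m)² = 4.753×10^-4 m².
L = μ₀N²A/ℓ = (4π×10⁻⁷)(3280)²(4.753×10^-4)/(0.597) = 1.076×10^-2 H.
τ = L/R = (1.076×10^-2)/(384) = 2.803×10^-5 s.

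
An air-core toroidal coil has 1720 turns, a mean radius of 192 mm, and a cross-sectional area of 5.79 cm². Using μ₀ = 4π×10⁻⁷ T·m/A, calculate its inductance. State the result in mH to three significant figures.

L ≈ 1.78 mH

For a thin toroid, L = μ₀N²A/(2πR).
L = (4π×10⁻⁷)(1720)²(5.790×10^-4) / (2π×0.192 m) = 1.784×10^-3 H.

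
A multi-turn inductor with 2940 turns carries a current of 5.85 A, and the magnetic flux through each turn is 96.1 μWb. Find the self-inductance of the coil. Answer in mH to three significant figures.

Self-inductance is defined by L = NΦ_B/I (flux linkage over current).
L = (2940)(9.610×10^-5 Wb)/(5.85 A) = 4.830×10^-2 H.

L ≈ 48.3 mH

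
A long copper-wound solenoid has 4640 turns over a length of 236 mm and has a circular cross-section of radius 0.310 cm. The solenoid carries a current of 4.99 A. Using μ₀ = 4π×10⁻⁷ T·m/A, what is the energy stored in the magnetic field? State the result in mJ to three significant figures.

A = πr² = π(3.100×10^-3 m)² = 3.019×10^-5 m².
L = μ₀N²A/ℓ = (4π×10⁻⁷)(4640)²(3.019×10^-5)/(0.236) = 3.461×10^-3 H.
U = ½LI² = ½(3.461×10^-3)(4.99)² = 4.309×10^-2 J.

U ≈ 43.1 mJ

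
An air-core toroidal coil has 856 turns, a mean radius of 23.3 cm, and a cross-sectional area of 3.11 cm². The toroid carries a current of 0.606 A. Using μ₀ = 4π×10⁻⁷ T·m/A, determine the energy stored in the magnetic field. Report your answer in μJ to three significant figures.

U ≈ 35.9 μJ

L = μ₀N²A/(2πR) = (4π×10⁻⁷)(856)²(3.110×10^-4)/(2π×0.233) = 1.956×10^-4 H.
U = ½LI² = ½(1.956×10^-4)(0.606)² = 3.592×10^-5 J.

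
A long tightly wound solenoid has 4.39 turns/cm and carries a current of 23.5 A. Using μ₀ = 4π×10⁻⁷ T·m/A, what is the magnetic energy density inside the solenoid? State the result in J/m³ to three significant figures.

B = μ₀nI = (4π×10⁻⁷)(439)(23.5) = 1.296×10^-2 T.
u = B²/(2μ₀) = (1.296×10^-2)²/(2×4π×10⁻⁷) = 66.87 J/m³.

u ≈ 66.9 J/m³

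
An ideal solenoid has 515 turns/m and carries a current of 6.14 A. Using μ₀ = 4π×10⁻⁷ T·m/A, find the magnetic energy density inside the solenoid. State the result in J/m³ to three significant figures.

B = μ₀nI = (4π×10⁻⁷)(515)(6.14) = 3.974×10^-3 T.
u = B²/(2μ₀) = (3.974×10^-3)²/(2×4π×10⁻⁷) = 6.282 J/m³.

u ≈ 6.28 J/m³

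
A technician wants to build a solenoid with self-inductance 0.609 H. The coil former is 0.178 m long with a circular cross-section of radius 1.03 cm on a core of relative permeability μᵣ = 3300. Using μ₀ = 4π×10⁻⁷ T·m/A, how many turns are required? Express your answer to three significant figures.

N ≈ 280 turns

A = πr² = π(1.030×10^-2 m)² = 3.333×10^-4 m².
From L = μ₀μᵣN²A/ℓ, N = √(Lℓ / (μ₀μᵣA)).
N = √[(0.609)(0.178) / ((4π×10⁻⁷)(3300)×3.333×10^-4)] = √(7.843×10^4) ≈ 280.1.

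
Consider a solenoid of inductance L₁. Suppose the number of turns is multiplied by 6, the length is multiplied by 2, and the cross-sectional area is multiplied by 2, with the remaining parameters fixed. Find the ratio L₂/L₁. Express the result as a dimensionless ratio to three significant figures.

For a solenoid, L ∝ μᵣN²A/ℓ.
L₂/L₁ = (6)^2 × (2)^-1 × (2) = 36.0.

L₂/L₁ = 36.0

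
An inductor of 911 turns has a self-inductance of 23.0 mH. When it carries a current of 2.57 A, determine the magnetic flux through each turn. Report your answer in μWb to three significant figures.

Φ_B ≈ 64.9 μWb

From L = NΦ_B/I, the flux per turn is Φ_B = LI/N.
Φ_B = (2.300×10^-2 H)(2.57 A)/911 = 6.488×10^-5 Wb.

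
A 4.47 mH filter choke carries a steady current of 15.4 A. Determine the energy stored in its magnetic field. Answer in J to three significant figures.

U ≈ 0.530 J

Stored magnetic energy: U = ½LI².
U = ½(4.470×10^-3 H)(15.4 A)² = 0.5301 J.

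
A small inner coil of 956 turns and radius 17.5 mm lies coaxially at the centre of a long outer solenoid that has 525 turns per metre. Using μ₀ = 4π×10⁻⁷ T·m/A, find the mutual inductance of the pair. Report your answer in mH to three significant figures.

The outer solenoid produces a uniform field B₁ = μ₀n₁I₁ across the inner coil,
so the flux linkage is N₂Φ = N₂B₁A₂ = μ₀n₁N₂A₂·I₁, giving M = μ₀n₁N₂A₂.
A₂ = πr² = π(1.750×10^-2 m)² = 9.621×10^-4 m².
M = (4π×10⁻⁷)(525)(956)(9.621×10^-4) = 6.068×10^-4 H.

M ≈ 0.607 mH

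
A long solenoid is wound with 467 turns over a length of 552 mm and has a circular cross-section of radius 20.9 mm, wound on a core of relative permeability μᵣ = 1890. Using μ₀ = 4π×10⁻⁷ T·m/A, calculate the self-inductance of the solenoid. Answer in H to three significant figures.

A = πr² = π(2.090×10^-2 m)² = 1.372×10^-3 m².
For a long solenoid, L = μ₀μᵣN²A/ℓ.
L = (4π×10⁻⁷)(1890)(467)²(1.372×10^-3)/(0.552 m) = 1.288 H.

L ≈ 1.29 H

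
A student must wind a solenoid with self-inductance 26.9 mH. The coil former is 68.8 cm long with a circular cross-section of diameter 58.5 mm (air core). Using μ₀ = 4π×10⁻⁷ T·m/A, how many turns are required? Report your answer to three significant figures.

N ≈ 2340 turns

A = π(d/2)² = π(2.925×10^-2 m)² = 2.688×10^-3 m².
From L = μ₀N²A/ℓ, N = √(Lℓ / (μ₀A)).
N = √[(2.690×10^-2)(0.688) / ((4π×10⁻⁷)×2.688×10^-3)] = √(5.479×10^6) ≈ 2340.8.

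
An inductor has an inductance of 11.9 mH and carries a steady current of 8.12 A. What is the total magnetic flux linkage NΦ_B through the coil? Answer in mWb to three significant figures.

NΦ_B ≈ 96.6 mWb

From L = NΦ_B/I, the flux linkage is NΦ_B = LI.
NΦ_B = (1.190×10^-2 H)(8.12 A) = 9.663×10^-2 Wb.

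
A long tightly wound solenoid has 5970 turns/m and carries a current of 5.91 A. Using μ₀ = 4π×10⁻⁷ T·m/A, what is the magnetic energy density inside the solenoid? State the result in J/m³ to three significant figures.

u ≈ 782 J/m³

B = μ₀nI = (4π×10⁻⁷)(5.970×10^3)(5.91) = 4.434×10^-2 T.
u = B²/(2μ₀) = (4.434×10^-2)²/(2×4π×10⁻⁷) = 782.2 J/m³.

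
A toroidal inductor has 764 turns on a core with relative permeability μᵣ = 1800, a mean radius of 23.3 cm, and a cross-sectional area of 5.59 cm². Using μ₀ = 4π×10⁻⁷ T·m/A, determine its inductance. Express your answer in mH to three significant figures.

L ≈ 504 mH

For a thin toroid, L = μ₀μᵣN²A/(2πR).
L = (4π×10⁻⁷)(1800)(764)²(5.590×10^-4) / (2π×0.233 m) = 0.5041 H.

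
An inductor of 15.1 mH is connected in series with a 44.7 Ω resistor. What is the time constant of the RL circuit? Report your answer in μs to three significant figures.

τ ≈ 338 μs

τ = L/R = (1.510×10^-2 H)/(44.7 Ω) = 3.378×10^-4 s.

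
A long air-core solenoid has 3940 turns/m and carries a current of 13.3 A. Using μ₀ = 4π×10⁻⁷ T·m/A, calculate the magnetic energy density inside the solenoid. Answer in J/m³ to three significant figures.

u ≈ 1730 J/m³

B = μ₀nI = (4π×10⁻⁷)(3.940×10^3)(13.3) = 6.585×10^-2 T.
u = B²/(2μ₀) = (6.585×10^-2)²/(2×4π×10⁻⁷) = 1.725×10^3 J/m³.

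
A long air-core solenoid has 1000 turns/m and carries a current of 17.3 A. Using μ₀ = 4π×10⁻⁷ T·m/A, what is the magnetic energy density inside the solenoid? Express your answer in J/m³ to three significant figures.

u ≈ 188 J/m³

B = μ₀nI = (4π×10⁻⁷)(1.000×10^3)(17.3) = 2.174×10^-2 T.
u = B²/(2μ₀) = (2.174×10^-2)²/(2×4π×10⁻⁷) = 188 J/m³.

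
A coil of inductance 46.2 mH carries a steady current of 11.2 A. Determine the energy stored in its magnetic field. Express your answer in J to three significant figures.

U ≈ 2.90 J

Stored magnetic energy: U = ½LI².
U = ½(4.620×10^-2 H)(11.2 A)² = 2.898 J.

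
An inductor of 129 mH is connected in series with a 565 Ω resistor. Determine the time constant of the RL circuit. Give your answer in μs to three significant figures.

τ ≈ 228 μs

τ = L/R = (0.129 H)/(565 Ω) = 2.283×10^-4 s.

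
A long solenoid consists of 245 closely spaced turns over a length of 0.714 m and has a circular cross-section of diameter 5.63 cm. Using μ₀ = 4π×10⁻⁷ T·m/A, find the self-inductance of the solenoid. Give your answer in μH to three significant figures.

L ≈ 263 μH

A = π(d/2)² = π(2.815×10^-2 m)² = 2.489×10^-3 m².
For a long solenoid, L = μ₀N²A/ℓ.
L = (4π×10⁻⁷)(245)²(2.489×10^-3)/(0.714 m) = 2.630×10^-4 H.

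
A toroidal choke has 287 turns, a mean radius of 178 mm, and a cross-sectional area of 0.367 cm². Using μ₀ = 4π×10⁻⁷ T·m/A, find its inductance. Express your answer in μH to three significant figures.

L ≈ 3.40 μH

For a thin toroid, L = μ₀N²A/(2πR).
L = (4π×10⁻⁷)(287)²(3.670×10^-5) / (2π×0.178 m) = 3.397×10^-6 H.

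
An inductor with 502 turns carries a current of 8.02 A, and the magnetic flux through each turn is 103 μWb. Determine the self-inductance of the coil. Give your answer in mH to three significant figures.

L ≈ 6.45 mH

Self-inductance is defined by L = NΦ_B/I (flux linkage over current).
L = (502)(1.030×10^-4 Wb)/(8.02 A) = 6.447×10^-3 H.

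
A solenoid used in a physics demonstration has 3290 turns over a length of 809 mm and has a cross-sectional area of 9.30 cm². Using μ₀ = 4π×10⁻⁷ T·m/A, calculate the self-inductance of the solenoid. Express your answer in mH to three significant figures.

A = 9.30 cm² = 9.300×10^-4 m².
For a long solenoid, L = μ₀N²A/ℓ.
L = (4π×10⁻⁷)(3290)²(9.300×10^-4)/(0.809 m) = 1.564×10^-2 H.

L ≈ 15.6 mH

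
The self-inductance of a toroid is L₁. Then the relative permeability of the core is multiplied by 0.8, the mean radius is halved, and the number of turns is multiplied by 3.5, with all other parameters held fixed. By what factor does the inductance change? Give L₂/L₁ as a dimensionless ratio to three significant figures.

For a toroid, L ∝ μᵣN²A/R.
L₂/L₁ = (0.8) × (0.5)^-1 × (3.5)^2 = 19.6.

L₂/L₁ = 19.6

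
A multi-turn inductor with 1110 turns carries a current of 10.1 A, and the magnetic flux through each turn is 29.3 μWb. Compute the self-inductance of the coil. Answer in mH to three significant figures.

Self-inductance is defined by L = NΦ_B/I (flux linkage over current).
L = (1110)(2.930×10^-5 Wb)/(10.1 A) = 3.220×10^-3 H.

L ≈ 3.22 mH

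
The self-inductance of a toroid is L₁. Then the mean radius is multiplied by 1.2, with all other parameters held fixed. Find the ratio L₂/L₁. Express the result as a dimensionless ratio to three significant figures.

L₂/L₁ = 0.833

For a toroid, L ∝ μᵣN²A/R.
L₂/L₁ = (1.2)^-1 = 0.833.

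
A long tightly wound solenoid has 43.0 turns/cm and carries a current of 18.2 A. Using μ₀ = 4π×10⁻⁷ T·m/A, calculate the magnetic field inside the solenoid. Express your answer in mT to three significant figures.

Inside a long solenoid, B = μ₀nI.
B = (4π×10⁻⁷)(4.300×10^3 m⁻¹)(18.2 A) = 9.834×10^-2 T.

B ≈ 98.3 mT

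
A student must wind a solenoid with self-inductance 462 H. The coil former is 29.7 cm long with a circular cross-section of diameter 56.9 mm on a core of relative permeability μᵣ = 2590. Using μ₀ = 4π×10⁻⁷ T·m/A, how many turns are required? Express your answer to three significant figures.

A = π(d/2)² = π(2.845×10^-2 m)² = 2.543×10^-3 m².
From L = μ₀μᵣN²A/ℓ, N = √(Lℓ / (μ₀μᵣA)).
N = √[(462)(0.297) / ((4π×10⁻⁷)(2590)×2.543×10^-3)] = √(1.658×10^7) ≈ 4071.8.

N ≈ 4070 turns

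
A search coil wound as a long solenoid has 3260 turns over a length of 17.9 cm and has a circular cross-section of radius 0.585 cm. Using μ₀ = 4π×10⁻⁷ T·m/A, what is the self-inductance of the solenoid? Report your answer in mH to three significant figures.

A = πr² = π(5.850×10^-3 m)² = 1.075×10^-4 m².
For a long solenoid, L = μ₀N²A/ℓ.
L = (4π×10⁻⁷)(3260)²(1.075×10^-4)/(0.179 m) = 8.021×10^-3 H.

L ≈ 8.02 mH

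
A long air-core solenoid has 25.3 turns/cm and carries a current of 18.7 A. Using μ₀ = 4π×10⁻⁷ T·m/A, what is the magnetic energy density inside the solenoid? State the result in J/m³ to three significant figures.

u ≈ 1410 J/m³

B = μ₀nI = (4π×10⁻⁷)(2.530×10^3)(18.7) = 5.945×10^-2 T.
u = B²/(2μ₀) = (5.945×10^-2)²/(2×4π×10⁻⁷) = 1.406×10^3 J/m³.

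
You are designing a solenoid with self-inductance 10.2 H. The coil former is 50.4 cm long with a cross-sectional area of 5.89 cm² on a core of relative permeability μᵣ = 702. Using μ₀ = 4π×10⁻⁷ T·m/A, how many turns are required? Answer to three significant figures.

A = 5.89 cm² = 5.890×10^-4 m².
From L = μ₀μᵣN²A/ℓ, N = √(Lℓ / (μ₀μᵣA)).
N = √[(10.2)(0.504) / ((4π×10⁻⁷)(702)×5.890×10^-4)] = √(9.894×10^6) ≈ 3145.5.

N ≈ 3150 turns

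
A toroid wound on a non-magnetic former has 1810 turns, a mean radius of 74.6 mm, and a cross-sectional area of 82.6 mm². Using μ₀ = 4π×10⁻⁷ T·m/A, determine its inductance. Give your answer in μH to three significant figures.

For a thin toroid, L = μ₀N²A/(2πR).
L = (4π×10⁻⁷)(1810)²(8.260×10^-5) / (2π×7.460×10^-2 m) = 7.2548×10^-4 H.

L ≈ 725 μH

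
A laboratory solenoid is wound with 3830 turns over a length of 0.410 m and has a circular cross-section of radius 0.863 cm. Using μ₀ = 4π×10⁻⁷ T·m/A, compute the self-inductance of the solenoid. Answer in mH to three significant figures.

L ≈ 10.5 mH

A = πr² = π(8.630×10^-3 m)² = 2.340×10^-4 m².
For a long solenoid, L = μ₀N²A/ℓ.
L = (4π×10⁻⁷)(3830)²(2.340×10^-4)/(0.41 m) = 1.052×10^-2 H.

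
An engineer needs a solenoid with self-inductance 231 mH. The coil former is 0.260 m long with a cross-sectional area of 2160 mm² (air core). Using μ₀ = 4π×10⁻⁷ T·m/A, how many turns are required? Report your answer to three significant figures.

N ≈ 4700 turns

A = 2160 mm² = 2.160×10^-3 m².
From L = μ₀N²A/ℓ, N = √(Lℓ / (μ₀A)).
N = √[(0.231)(0.26) / ((4π×10⁻⁷)×2.160×10^-3)] = √(2.213×10^7) ≈ 4703.9.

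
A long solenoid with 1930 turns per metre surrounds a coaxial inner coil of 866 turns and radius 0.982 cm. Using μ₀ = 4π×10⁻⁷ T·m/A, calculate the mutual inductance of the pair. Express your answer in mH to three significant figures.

M ≈ 0.636 mH

The outer solenoid produces a uniform field B₁ = μ₀n₁I₁ across the inner coil,
so the flux linkage is N₂Φ = N₂B₁A₂ = μ₀n₁N₂A₂·I₁, giving M = μ₀n₁N₂A₂.
A₂ = πr² = π(9.820×10^-3 m)² = 3.030×10^-4 m².
M = (4π×10⁻⁷)(1930)(866)(3.030×10^-4) = 6.363×10^-4 H.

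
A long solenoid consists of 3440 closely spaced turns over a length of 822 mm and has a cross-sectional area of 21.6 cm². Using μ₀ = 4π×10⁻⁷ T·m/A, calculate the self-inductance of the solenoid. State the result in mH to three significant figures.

A = 21.6 cm² = 2.160×10^-3 m².
For a long solenoid, L = μ₀N²A/ℓ.
L = (4π×10⁻⁷)(3440)²(2.160×10^-3)/(0.822 m) = 3.908×10^-2 H.

L ≈ 39.1 mH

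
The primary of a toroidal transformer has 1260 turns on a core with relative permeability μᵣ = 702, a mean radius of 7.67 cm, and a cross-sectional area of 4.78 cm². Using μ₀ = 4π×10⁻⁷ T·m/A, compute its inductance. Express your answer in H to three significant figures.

L ≈ 1.39 H

For a thin toroid, L = μ₀μᵣN²A/(2πR).
L = (4π×10⁻⁷)(702)(1260)²(4.780×10^-4) / (2π×7.670×10^-2 m) = 1.389 H.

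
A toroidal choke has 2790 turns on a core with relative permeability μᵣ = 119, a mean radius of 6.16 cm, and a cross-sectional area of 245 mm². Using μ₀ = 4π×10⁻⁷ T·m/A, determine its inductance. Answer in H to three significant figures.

L ≈ 0.737 H

For a thin toroid, L = μ₀μᵣN²A/(2πR).
L = (4π×10⁻⁷)(119)(2790)²(2.450×10^-4) / (2π×6.160×10^-2 m) = 0.7368 H.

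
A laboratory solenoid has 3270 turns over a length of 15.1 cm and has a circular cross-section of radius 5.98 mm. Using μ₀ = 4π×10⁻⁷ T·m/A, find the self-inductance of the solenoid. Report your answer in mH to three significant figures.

L ≈ 10.0 mH

A = πr² = π(5.980×10^-3 m)² = 1.123×10^-4 m².
For a long solenoid, L = μ₀N²A/ℓ.
L = (4π×10⁻⁷)(3270)²(1.123×10^-4)/(0.151 m) = 9.997×10^-3 H.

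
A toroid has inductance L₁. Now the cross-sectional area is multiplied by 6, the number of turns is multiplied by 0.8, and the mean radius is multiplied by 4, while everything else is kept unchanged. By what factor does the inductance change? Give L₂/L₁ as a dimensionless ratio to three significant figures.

L₂/L₁ = 0.960

For a toroid, L ∝ μᵣN²A/R.
L₂/L₁ = (6) × (0.8)^2 × (4)^-1 = 0.960.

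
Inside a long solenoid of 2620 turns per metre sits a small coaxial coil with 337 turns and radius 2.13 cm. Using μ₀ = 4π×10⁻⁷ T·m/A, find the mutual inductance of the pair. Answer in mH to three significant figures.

The outer solenoid produces a uniform field B₁ = μ₀n₁I₁ across the inner coil,
so the flux linkage is N₂Φ = N₂B₁A₂ = μ₀n₁N₂A₂·I₁, giving M = μ₀n₁N₂A₂.
A₂ = πr² = π(2.130×10^-2 m)² = 1.425×10^-3 m².
M = (4π×10⁻⁷)(2620)(337)(1.425×10^-3) = 1.581×10^-3 H.

M ≈ 1.58 mH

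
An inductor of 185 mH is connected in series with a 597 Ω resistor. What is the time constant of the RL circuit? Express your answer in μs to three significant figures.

τ = L/R = (0.185 H)/(597 Ω) = 3.099×10^-4 s.

τ ≈ 310 μs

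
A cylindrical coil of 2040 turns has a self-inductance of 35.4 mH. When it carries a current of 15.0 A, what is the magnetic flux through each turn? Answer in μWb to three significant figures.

From L = NΦ_B/I, the flux per turn is Φ_B = LI/N.
Φ_B = (3.540×10^-2 H)(15.0 A)/2040 = 2.603×10^-4 Wb.

Φ_B ≈ 260 μWb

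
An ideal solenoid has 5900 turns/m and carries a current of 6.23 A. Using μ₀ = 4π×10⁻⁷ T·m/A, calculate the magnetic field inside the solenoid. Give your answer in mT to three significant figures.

B ≈ 46.2 mT

Inside a long solenoid, B = μ₀nI.
B = (4π×10⁻⁷)(5.900×10^3 m⁻¹)(6.23 A) = 4.619×10^-2 T.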